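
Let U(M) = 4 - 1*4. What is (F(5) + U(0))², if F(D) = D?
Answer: 25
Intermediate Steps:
U(M) = 0 (U(M) = 4 - 4 = 0)
(F(5) + U(0))² = (5 + 0)² = 5² = 25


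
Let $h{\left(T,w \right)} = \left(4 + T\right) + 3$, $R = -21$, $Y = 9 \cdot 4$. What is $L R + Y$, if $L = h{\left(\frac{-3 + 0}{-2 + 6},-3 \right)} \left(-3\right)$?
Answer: $\frac{1719}{4} \approx 429.75$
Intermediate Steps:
$Y = 36$
$h{\left(T,w \right)} = 7 + T$
$L = - \frac{75}{4}$ ($L = \left(7 + \frac{-3 + 0}{-2 + 6}\right) \left(-3\right) = \left(7 - \frac{3}{4}\right) \left(-3\right) = \frac{25}{4} \left(-3\right) = - \frac{75}{4} \approx -18.75$)
$L R + Y = \left(- \frac{75}{4}\right) \left(-21\right) + 36 = \frac{1575}{4} + 36 = \frac{1719}{4}$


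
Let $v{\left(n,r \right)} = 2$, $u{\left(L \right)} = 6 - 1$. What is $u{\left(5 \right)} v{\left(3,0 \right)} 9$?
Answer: $90$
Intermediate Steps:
$u{\left(L \right)} = 5$
$u{\left(5 \right)} v{\left(3,0 \right)} 9 = 5 \cdot 2 \cdot 9 = 10 \cdot 9 = 90$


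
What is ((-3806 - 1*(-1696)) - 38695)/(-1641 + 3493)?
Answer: -40805/1852 ≈ -22.033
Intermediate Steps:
((-3806 - 1*(-1696)) - 38695)/(-1641 + 3493) = ((-3806 + 1696) - 38695)/1852 = (-2110 - 38695)*(1/1852) = -40805*1/1852 = -40805/1852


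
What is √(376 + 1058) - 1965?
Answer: -1965 + √1434 ≈ -1927.1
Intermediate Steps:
√(376 + 1058) - 1965 = √1434 - 1965 = -1965 + √1434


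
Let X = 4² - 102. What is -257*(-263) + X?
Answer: 67505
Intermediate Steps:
X = -86 (X = 16 - 102 = -86)
-257*(-263) + X = -257*(-263) - 86 = 67591 - 86 = 67505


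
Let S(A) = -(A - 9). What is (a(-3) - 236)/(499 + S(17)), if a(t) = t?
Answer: -239/491 ≈ -0.48676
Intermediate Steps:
S(A) = 9 - A (S(A) = -(-9 + A) = 9 - A)
(a(-3) - 236)/(499 + S(17)) = (-3 - 236)/(499 + (9 - 1*17)) = -239/(499 + (9 - 17)) = -239/(499 - 8) = -239/491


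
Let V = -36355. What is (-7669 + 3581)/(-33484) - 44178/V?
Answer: 36997168/27666155 ≈ 1.3373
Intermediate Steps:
(-7669 + 3581)/(-33484) - 44178/V = (-7669 + 3581)/(-33484) - 44178/(-36355) = -4088*(-1/33484) - 44178*(-1/36355) = 1022/8371 + 44178/36355 = 36997168/27666155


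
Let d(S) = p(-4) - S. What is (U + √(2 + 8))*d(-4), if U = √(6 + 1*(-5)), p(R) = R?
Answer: 0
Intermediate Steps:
U = 1 (U = √(6 - 5) = √1 = 1)
d(S) = -4 - S
(U + √(2 + 8))*d(-4) = (1 + √(2 + 8))*(-4 - 1*(-4)) = (1 + √10)*(-4 + 4) = (1 + √10)*0 = 0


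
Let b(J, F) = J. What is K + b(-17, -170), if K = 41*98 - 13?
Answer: 3988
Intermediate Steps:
K = 4005 (K = 4018 - 13 = 4005)
K + b(-17, -170) = 4005 - 17 = 3988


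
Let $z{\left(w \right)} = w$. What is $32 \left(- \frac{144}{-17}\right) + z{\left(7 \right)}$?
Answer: $\frac{4727}{17} \approx 278.06$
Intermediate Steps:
$32 \left(- \frac{144}{-17}\right) + z{\left(7 \right)} = 32 \left(- \frac{144}{-17}\right) + 7 = 32 \left(\left(-144\right) \left(- \frac{1}{17}\right)\right) + 7 = 32 \cdot \frac{144}{17} + 7 = \frac{4608}{17} + 7 = \frac{4727}{17}$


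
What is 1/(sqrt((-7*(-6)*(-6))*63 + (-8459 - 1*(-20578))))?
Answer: -I*sqrt(13)/221 ≈ -0.016315*I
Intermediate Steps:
1/(sqrt((-7*(-6)*(-6))*63 + (-8459 - 1*(-20578)))) = 1/(sqrt((42*(-6))*63 + (-8459 + 20578))) = 1/(sqrt(-252*63 + 12119)) = 1/(sqrt(-15876 + 12119)) = 1/(sqrt(-3757)) = 1/(17*I*sqrt(13)) = -I*sqrt(13)/221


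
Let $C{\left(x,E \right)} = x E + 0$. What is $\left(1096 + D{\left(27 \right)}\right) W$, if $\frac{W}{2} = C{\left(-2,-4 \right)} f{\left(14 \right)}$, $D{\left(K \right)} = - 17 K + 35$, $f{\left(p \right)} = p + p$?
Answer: $301056$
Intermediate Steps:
$f{\left(p \right)} = 2 p$
$D{\left(K \right)} = 35 - 17 K$
$C{\left(x,E \right)} = E x$ ($C{\left(x,E \right)} = E x + 0 = E x$)
$W = 448$ ($W = 2 \left(-4\right) \left(-2\right) 2 \cdot 14 = 2 \cdot 8 \cdot 28 = 2 \cdot 224 = 448$)
$\left(1096 + D{\left(27 \right)}\right) W = \left(1096 + \left(35 - 459\right)\right) 448 = \left(1096 - 424\right) 448 = 672 \cdot 448 = 301056$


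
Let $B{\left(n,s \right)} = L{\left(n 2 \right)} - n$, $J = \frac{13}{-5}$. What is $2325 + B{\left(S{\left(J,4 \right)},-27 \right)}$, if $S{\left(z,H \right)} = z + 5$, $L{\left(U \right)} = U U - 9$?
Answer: $\frac{58416}{25} \approx 2336.6$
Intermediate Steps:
$J = - \frac{13}{5}$ ($J = 13 \left(- \frac{1}{5}\right) = - \frac{13}{5} \approx -2.6$)
$L{\left(U \right)} = -9 + U^{2}$ ($L{\left(U \right)} = U^{2} - 9 = -9 + U^{2}$)
$S{\left(z,H \right)} = 5 + z$
$B{\left(n,s \right)} = -9 - n + 4 n^{2}$ ($B{\left(n,s \right)} = \left(-9 + \left(n 2\right)^{2}\right) - n = \left(-9 + \left(2 n\right)^{2}\right) - n = \left(-9 + 4 n^{2}\right) - n = -9 - n + 4 n^{2}$)
$2325 + B{\left(S{\left(J,4 \right)},-27 \right)} = 2325 - \left(\frac{57}{5} - 4 \left(5 - \frac{13}{5}\right)^{2}\right) = 2325 - \left(\frac{57}{5} - \frac{576}{25}\right) = 2325 - - \frac{291}{25} = 2325 + \frac{291}{25} = \frac{58416}{25}$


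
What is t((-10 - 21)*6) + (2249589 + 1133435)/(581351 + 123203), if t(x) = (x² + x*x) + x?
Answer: 24310918174/352277 ≈ 69011.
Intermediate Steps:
t(x) = x + 2*x² (t(x) = (x² + x²) + x = 2*x² + x = x + 2*x²)
t((-10 - 21)*6) + (2249589 + 1133435)/(581351 + 123203) = ((-10 - 21)*6)*(1 + 2*((-10 - 21)*6)) + (2249589 + 1133435)/(581351 + 123203) = (-31*6)*(1 + 2*(-31*6)) + 3383024/704554 = -186*(1 + 2*(-186)) + 3383024*(1/704554) = -186*(1 - 372) + 1691512/352277 = -186*(-371) + 1691512/352277 = 69006 + 1691512/352277 = 24310918174/352277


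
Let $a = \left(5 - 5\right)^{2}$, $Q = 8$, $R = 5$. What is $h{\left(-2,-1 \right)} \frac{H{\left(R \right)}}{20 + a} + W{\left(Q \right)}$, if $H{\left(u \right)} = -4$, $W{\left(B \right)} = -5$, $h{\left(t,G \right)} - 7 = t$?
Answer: $-6$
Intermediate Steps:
$h{\left(t,G \right)} = 7 + t$
$a = 0$ ($a = 0^{2} = 0$)
$h{\left(-2,-1 \right)} \frac{H{\left(R \right)}}{20 + a} + W{\left(Q \right)} = \left(7 - 2\right) \frac{1}{20 + 0} \left(-4\right) - 5 = 5 \cdot \frac{1}{20} \left(-4\right) - 5 = 5 \left(- \frac{1}{5}\right) - 5 = -1 - 5 = -6$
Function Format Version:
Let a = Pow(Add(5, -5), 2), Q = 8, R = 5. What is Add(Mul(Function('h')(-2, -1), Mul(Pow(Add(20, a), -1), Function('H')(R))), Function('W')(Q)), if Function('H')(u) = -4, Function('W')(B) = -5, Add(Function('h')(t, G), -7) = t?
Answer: -6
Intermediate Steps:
Function('h')(t, G) = Add(7, t)
a = 0 (a = Pow(0, 2) = 0)
Add(Mul(Function('h')(-2, -1), Mul(Pow(Add(20, a), -1), Function('H')(R))), Function('W')(Q)) = Add(Mul(Add(7, -2), Mul(Pow(Add(20, 0), -1), -4)), -5) = Add(Mul(5, Mul(Pow(20, -1), -4)), -5) = Add(Mul(5, Mul(Rational(1, 20), -4)), -5) = Add(Mul(5, Rational(-1, 5)), -5) = Add(-1, -5) = -6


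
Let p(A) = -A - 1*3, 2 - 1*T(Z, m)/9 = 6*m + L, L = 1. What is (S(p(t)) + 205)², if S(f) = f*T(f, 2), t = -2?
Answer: 92416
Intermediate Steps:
T(Z, m) = 9 - 54*m (T(Z, m) = 18 - 9*(6*m + 1) = 18 - 9*(1 + 6*m) = 18 + (-9 - 54*m) = 9 - 54*m)
p(A) = -3 - A (p(A) = -A - 3 = -3 - A)
S(f) = -99*f (S(f) = f*(9 - 54*2) = f*(9 - 108) = f*(-99) = -99*f)
(S(p(t)) + 205)² = (-99*(-3 - 1*(-2)) + 205)² = (-99*(-3 + 2) + 205)² = (-99*(-1) + 205)² = (99 + 205)² = 304² = 92416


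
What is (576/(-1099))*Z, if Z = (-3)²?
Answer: -5184/1099 ≈ -4.7170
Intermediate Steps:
Z = 9
(576/(-1099))*Z = (576/(-1099))*9 = (576*(-1/1099))*9 = -576/1099*9 = -5184/1099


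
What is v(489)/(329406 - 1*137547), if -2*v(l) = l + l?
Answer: -163/63953 ≈ -0.0025487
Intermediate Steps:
v(l) = -l (v(l) = -(l + l)/2 = -l)
v(489)/(329406 - 1*137547) = (-1*489)/(329406 - 1*137547) = -489/(329406 - 137547) = -489/191859 = -489*1/191859 = -163/63953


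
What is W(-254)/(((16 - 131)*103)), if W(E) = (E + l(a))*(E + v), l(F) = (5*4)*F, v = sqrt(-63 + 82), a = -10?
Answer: -115316/11845 + 454*sqrt(19)/11845 ≈ -9.5683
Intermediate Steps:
v = sqrt(19) ≈ 4.3589
l(F) = 20*F
W(E) = (-200 + E)*(E + sqrt(19)) (W(E) = (E + 20*(-10))*(E + sqrt(19)) = (E - 200)*(E + sqrt(19)) = (-200 + E)*(E + sqrt(19)))
W(-254)/(((16 - 131)*103)) = ((-254)**2 - 200*(-254) - 200*sqrt(19) - 254*sqrt(19))/(((16 - 131)*103)) = (64516 + 50800 - 200*sqrt(19) - 254*sqrt(19))/((-115*103)) = (115316 - 454*sqrt(19))/(-11845) = (115316 - 454*sqrt(19))*(-1/11845) = -115316/11845 + 454*sqrt(19)/11845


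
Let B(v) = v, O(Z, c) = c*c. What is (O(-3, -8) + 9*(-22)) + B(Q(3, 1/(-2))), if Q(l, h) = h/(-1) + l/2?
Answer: -132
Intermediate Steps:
O(Z, c) = c²
Q(l, h) = l/2 - h (Q(l, h) = h*(-1) + l*(½) = -h + l/2 = l/2 - h)
(O(-3, -8) + 9*(-22)) + B(Q(3, 1/(-2))) = ((-8)² + 9*(-22)) + ((½)*3 - 1/(-2)) = (64 - 198) + (3/2 - 1*(-½)) = -134 + (3/2 + ½) = -134 + 2 = -132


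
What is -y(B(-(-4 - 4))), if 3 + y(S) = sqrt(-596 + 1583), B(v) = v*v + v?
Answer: 3 - sqrt(987) ≈ -28.417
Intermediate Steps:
B(v) = v + v**2 (B(v) = v**2 + v = v + v**2)
y(S) = -3 + sqrt(987) (y(S) = -3 + sqrt(-596 + 1583) = -3 + sqrt(987))
-y(B(-(-4 - 4))) = -(-3 + sqrt(987)) = 3 - sqrt(987)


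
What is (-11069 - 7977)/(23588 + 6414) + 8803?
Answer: 132044280/15001 ≈ 8802.4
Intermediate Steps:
(-11069 - 7977)/(23588 + 6414) + 8803 = -19046/30002 + 8803 = -19046*1/30002 + 8803 = -9523/15001 + 8803 = 132044280/15001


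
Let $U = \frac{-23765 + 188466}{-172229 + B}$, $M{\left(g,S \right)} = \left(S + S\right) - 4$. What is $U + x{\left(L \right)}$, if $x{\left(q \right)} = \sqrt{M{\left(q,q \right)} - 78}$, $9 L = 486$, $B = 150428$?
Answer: $- \frac{164701}{21801} + \sqrt{26} \approx -2.4557$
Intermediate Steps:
$M{\left(g,S \right)} = -4 + 2 S$ ($M{\left(g,S \right)} = 2 S - 4 = -4 + 2 S$)
$L = 54$ ($L = \frac{1}{9} \cdot 486 = 54$)
$x{\left(q \right)} = \sqrt{-82 + 2 q}$ ($x{\left(q \right)} = \sqrt{\left(-4 + 2 q\right) - 78} = \sqrt{-82 + 2 q}$)
$U = - \frac{164701}{21801}$ ($U = \frac{-23765 + 188466}{-172229 + 150428} = \frac{164701}{-21801} = 164701 \left(- \frac{1}{21801}\right) = - \frac{164701}{21801} \approx -7.5547$)
$U + x{\left(L \right)} = - \frac{164701}{21801} + \sqrt{-82 + 2 \cdot 54} = - \frac{164701}{21801} + \sqrt{-82 + 108} = - \frac{164701}{21801} + \sqrt{26}$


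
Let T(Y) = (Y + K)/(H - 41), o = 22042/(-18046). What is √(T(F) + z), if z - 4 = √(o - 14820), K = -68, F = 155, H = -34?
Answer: √(5780431559 + 225575*I*√1206662762263)/45115 ≈ 7.8935 + 7.7115*I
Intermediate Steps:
o = -11021/9023 (o = 22042*(-1/18046) = -11021/9023 ≈ -1.2214)
z = 4 + I*√1206662762263/9023 (z = 4 + √(-11021/9023 - 14820) = 4 + √(-133731881/9023) = 4 + I*√1206662762263/9023 ≈ 4.0 + 121.74*I)
T(Y) = 68/75 - Y/75 (T(Y) = (Y - 68)/(-34 - 41) = (-68 + Y)/(-75) = (-68 + Y)*(-1/75) = 68/75 - Y/75)
√(T(F) + z) = √((68/75 - 1/75*155) + (4 + I*√1206662762263/9023)) = √((68/75 - 31/15) + (4 + I*√1206662762263/9023)) = √(-29/25 + (4 + I*√1206662762263/9023)) = √(71/25 + I*√1206662762263/9023)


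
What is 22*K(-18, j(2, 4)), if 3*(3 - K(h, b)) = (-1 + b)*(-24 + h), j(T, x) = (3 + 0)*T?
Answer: 1606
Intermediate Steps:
j(T, x) = 3*T
K(h, b) = 3 - (-1 + b)*(-24 + h)/3
22*K(-18, j(2, 4)) = 22*(-5 + 8*(3*2) + (⅓)*(-18) - ⅓*3*2*(-18)) = 22*(-5 + 8*6 - 6 - ⅓*6*(-18)) = 22*(-5 + 48 - 6 + 36) = 22*73 = 1606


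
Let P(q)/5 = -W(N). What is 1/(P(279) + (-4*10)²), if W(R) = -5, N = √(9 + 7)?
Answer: 1/1625 ≈ 0.00061538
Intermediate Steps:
N = 4 (N = √16 = 4)
P(q) = 25 (P(q) = 5*(-1*(-5)) = 5*5 = 25)
1/(P(279) + (-4*10)²) = 1/(25 + (-4*10)²) = 1/(25 + (-40)²) = 1/(25 + 1600) = 1/1625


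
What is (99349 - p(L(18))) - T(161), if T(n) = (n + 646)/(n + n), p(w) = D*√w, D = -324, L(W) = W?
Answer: 31989571/322 + 972*√2 ≈ 1.0072e+5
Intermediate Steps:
p(w) = -324*√w
T(n) = (646 + n)/(2*n) (T(n) = (646 + n)/((2*n)) = (646 + n)*(1/(2*n)) = (646 + n)/(2*n))
(99349 - p(L(18))) - T(161) = (99349 - (-324)*√18) - (646 + 161)/(2*161) = (99349 - (-324)*3*√2) - 807/(2*161) = (99349 - (-972)*√2) - 1*807/322 = (99349 + 972*√2) - 807/322 = 31989571/322 + 972*√2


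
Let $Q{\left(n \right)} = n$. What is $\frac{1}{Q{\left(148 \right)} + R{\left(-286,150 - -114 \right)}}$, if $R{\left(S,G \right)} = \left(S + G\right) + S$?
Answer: $- \frac{1}{160} \approx -0.00625$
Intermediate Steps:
$R{\left(S,G \right)} = G + 2 S$ ($R{\left(S,G \right)} = \left(G + S\right) + S = G + 2 S$)
$\frac{1}{Q{\left(148 \right)} + R{\left(-286,150 - -114 \right)}} = \frac{1}{148 + \left(\left(150 - -114\right) + 2 \left(-286\right)\right)} = \frac{1}{148 + \left(\left(150 + 114\right) - 572\right)} = \frac{1}{148 + \left(264 - 572\right)} = \frac{1}{148 - 308} = \frac{1}{-160} = - \frac{1}{160}$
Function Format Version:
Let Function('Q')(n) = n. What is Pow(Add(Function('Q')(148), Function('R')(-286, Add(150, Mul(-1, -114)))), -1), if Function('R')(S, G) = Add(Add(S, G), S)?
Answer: Rational(-1, 160) ≈ -0.0062500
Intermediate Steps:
Function('R')(S, G) = Add(G, Mul(2, S)) (Function('R')(S, G) = Add(Add(G, S), S) = Add(G, Mul(2, S)))
Pow(Add(Function('Q')(148), Function('R')(-286, Add(150, Mul(-1, -114)))), -1) = Pow(Add(148, Add(Add(150, Mul(-1, -114)), Mul(2, -286))), -1) = Pow(Add(148, Add(Add(150, 114), -572)), -1) = Pow(Add(148, Add(264, -572)), -1) = Pow(Add(148, -308), -1) = Pow(-160, -1) = Rational(-1, 160)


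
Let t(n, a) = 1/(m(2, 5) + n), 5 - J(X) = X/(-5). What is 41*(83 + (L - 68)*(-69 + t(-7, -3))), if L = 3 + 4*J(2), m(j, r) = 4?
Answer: 1901621/15 ≈ 1.2677e+5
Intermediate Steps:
J(X) = 5 + X/5 (J(X) = 5 - X/(-5) = 5 - X*(-1)/5 = 5 - (-1)*X/5 = 5 + X/5)
t(n, a) = 1/(4 + n)
L = 123/5 (L = 3 + 4*(5 + (1/5)*2) = 3 + 4*(5 + 2/5) = 3 + 4*(27/5) = 3 + 108/5 = 123/5 ≈ 24.600)
41*(83 + (L - 68)*(-69 + t(-7, -3))) = 41*(83 + (123/5 - 68)*(-69 + 1/(4 - 7))) = 41*(83 - 217*(-69 + 1/(-3))/5) = 41*(83 - 217*(-69 - 1/3)/5) = 41*(83 - 217/5*(-208/3)) = 41*(83 + 45136/15) = 41*(46381/15) = 1901621/15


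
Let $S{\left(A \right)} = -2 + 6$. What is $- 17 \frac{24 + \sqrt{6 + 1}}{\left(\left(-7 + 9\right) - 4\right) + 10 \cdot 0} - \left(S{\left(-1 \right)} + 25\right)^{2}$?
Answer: $-637 + \frac{17 \sqrt{7}}{2} \approx -614.51$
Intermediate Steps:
$S{\left(A \right)} = 4$
$- 17 \frac{24 + \sqrt{6 + 1}}{\left(\left(-7 + 9\right) - 4\right) + 10 \cdot 0} - \left(S{\left(-1 \right)} + 25\right)^{2} = - 17 \frac{24 + \sqrt{6 + 1}}{\left(\left(-7 + 9\right) - 4\right) + 10 \cdot 0} - \left(4 + 25\right)^{2} = - 17 \frac{24 + \sqrt{7}}{\left(2 - 4\right) + 0} - 29^{2} = - 17 \frac{24 + \sqrt{7}}{-2 + 0} - 841 = - 17 \frac{24 + \sqrt{7}}{-2} - 841 = - 17 \left(24 + \sqrt{7}\right) \left(- \frac{1}{2}\right) - 841 = - 17 \left(-12 - \frac{\sqrt{7}}{2}\right) - 841 = \left(204 + \frac{17 \sqrt{7}}{2}\right) - 841 = -637 + \frac{17 \sqrt{7}}{2}$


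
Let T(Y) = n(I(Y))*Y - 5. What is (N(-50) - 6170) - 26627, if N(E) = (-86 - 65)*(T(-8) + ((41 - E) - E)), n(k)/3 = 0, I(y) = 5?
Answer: -53333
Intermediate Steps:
n(k) = 0 (n(k) = 3*0 = 0)
T(Y) = -5 (T(Y) = 0*Y - 5 = 0 - 5 = -5)
N(E) = -5436 + 302*E (N(E) = (-86 - 65)*(-5 + ((41 - E) - E)) = -151*(-5 + (41 - 2*E)) = -151*(36 - 2*E) = -5436 + 302*E)
(N(-50) - 6170) - 26627 = ((-5436 + 302*(-50)) - 6170) - 26627 = ((-5436 - 15100) - 6170) - 26627 = (-20536 - 6170) - 26627 = -26706 - 26627 = -53333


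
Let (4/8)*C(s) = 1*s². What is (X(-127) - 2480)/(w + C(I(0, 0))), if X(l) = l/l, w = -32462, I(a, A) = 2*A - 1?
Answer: 2479/32460 ≈ 0.076371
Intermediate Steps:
I(a, A) = -1 + 2*A
C(s) = 2*s² (C(s) = 2*(1*s²) = 2*s²)
X(l) = 1
(X(-127) - 2480)/(w + C(I(0, 0))) = (1 - 2480)/(-32462 + 2*(-1 + 2*0)²) = -2479/(-32462 + 2*(-1 + 0)²) = -2479/(-32462 + 2*(-1)²) = -2479/(-32462 + 2*1) = -2479/(-32462 + 2) = -2479/(-32460) = -2479*(-1/32460) = 2479/32460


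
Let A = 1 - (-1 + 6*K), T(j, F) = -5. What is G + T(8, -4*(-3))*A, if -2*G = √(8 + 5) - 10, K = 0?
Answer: -5 - √13/2 ≈ -6.8028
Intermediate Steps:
A = 2 (A = 1 - (-1 + 6*0) = 1 - (-1 + 0) = 1 - 1*(-1) = 1 + 1 = 2)
G = 5 - √13/2 (G = -(√(8 + 5) - 10)/2 = -(√13 - 10)/2 = -(-10 + √13)/2 = 5 - √13/2 ≈ 3.1972)
G + T(8, -4*(-3))*A = (5 - √13/2) - 5*2 = (5 - √13/2) - 10 = -5 - √13/2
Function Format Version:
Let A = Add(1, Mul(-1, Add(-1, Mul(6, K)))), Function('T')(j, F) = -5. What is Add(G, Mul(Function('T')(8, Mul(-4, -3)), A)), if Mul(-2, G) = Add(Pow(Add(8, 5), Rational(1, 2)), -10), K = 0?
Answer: Add(-5, Mul(Rational(-1, 2), Pow(13, Rational(1, 2)))) ≈ -6.8028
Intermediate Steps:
A = 2 (A = Add(1, Mul(-1, Add(-1, Mul(6, 0)))) = Add(1, Mul(-1, Add(-1, 0))) = Add(1, Mul(-1, -1)) = Add(1, 1) = 2)
G = Add(5, Mul(Rational(-1, 2), Pow(13, Rational(1, 2)))) (G = Mul(Rational(-1, 2), Add(Pow(Add(8, 5), Rational(1, 2)), -10)) = Mul(Rational(-1, 2), Add(Pow(13, Rational(1, 2)), -10)) = Mul(Rational(-1, 2), Add(-10, Pow(13, Rational(1, 2)))) = Add(5, Mul(Rational(-1, 2), Pow(13, Rational(1, 2)))) ≈ 3.1972)
Add(G, Mul(Function('T')(8, Mul(-4, -3)), A)) = Add(Add(5, Mul(Rational(-1, 2), Pow(13, Rational(1, 2)))), Mul(-5, 2)) = Add(Add(5, Mul(Rational(-1, 2), Pow(13, Rational(1, 2)))), -10) = Add(-5, Mul(Rational(-1, 2), Pow(13, Rational(1, 2))))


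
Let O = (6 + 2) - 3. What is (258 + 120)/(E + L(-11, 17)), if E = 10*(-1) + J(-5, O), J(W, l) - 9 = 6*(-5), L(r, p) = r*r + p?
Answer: 378/107 ≈ 3.5327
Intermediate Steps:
O = 5 (O = 8 - 3 = 5)
L(r, p) = p + r² (L(r, p) = r² + p = p + r²)
J(W, l) = -21 (J(W, l) = 9 + 6*(-5) = 9 - 30 = -21)
E = -31 (E = 10*(-1) - 21 = -10 - 21 = -31)
(258 + 120)/(E + L(-11, 17)) = (258 + 120)/(-31 + (17 + (-11)²)) = 378/(-31 + (17 + 121)) = 378/(-31 + 138) = 378/107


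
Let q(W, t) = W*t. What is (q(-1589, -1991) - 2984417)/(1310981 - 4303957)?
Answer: -89641/1496488 ≈ -0.059901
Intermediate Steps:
(q(-1589, -1991) - 2984417)/(1310981 - 4303957) = (-1589*(-1991) - 2984417)/(1310981 - 4303957) = (3163699 - 2984417)/(-2992976) = 179282*(-1/2992976) = -89641/1496488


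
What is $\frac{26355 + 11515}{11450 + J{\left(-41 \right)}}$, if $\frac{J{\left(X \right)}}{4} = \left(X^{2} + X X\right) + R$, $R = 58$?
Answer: $\frac{541}{359} \approx 1.507$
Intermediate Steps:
$J{\left(X \right)} = 232 + 8 X^{2}$ ($J{\left(X \right)} = 4 \left(\left(X^{2} + X X\right) + 58\right) = 4 \left(\left(X^{2} + X^{2}\right) + 58\right) = 4 \left(2 X^{2} + 58\right) = 4 \left(58 + 2 X^{2}\right) = 232 + 8 X^{2}$)
$\frac{26355 + 11515}{11450 + J{\left(-41 \right)}} = \frac{26355 + 11515}{11450 + \left(232 + 8 \left(-41\right)^{2}\right)} = \frac{37870}{11450 + \left(232 + 8 \cdot 1681\right)} = \frac{37870}{11450 + \left(232 + 13448\right)} = \frac{37870}{11450 + 13680} = \frac{37870}{25130} = 37870 \cdot \frac{1}{25130} = \frac{541}{359}$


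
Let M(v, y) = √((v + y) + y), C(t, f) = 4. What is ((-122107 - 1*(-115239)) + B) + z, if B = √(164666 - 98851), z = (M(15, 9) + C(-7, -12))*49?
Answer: -6672 + √65815 + 49*√33 ≈ -6134.0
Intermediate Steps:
M(v, y) = √(v + 2*y)
z = 196 + 49*√33 (z = (√(15 + 2*9) + 4)*49 = (√(15 + 18) + 4)*49 = (√33 + 4)*49 = (4 + √33)*49 = 196 + 49*√33 ≈ 477.48)
B = √65815 ≈ 256.54
((-122107 - 1*(-115239)) + B) + z = ((-122107 - 1*(-115239)) + √65815) + (196 + 49*√33) = ((-122107 + 115239) + √65815) + (196 + 49*√33) = (-6868 + √65815) + (196 + 49*√33) = -6672 + √65815 + 49*√33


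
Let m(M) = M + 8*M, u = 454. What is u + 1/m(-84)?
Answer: 343223/756 ≈ 454.00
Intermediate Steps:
m(M) = 9*M
u + 1/m(-84) = 454 + 1/(9*(-84)) = 454 + 1/(-756) = 454 - 1/756 = 343223/756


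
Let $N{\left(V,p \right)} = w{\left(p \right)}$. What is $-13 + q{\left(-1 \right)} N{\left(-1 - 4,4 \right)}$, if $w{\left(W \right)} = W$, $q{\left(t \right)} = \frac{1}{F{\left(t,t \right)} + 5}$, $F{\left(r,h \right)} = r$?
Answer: $-12$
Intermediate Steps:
$q{\left(t \right)} = \frac{1}{5 + t}$ ($q{\left(t \right)} = \frac{1}{t + 5} = \frac{1}{5 + t}$)
$N{\left(V,p \right)} = p$
$-13 + q{\left(-1 \right)} N{\left(-1 - 4,4 \right)} = -13 + \frac{1}{5 - 1} \cdot 4 = -13 + \frac{1}{4} \cdot 4 = -13 + 1 = -12$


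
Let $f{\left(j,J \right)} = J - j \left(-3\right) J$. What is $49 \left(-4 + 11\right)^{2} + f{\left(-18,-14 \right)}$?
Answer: $3143$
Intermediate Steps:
$f{\left(j,J \right)} = J + 3 J j$ ($f{\left(j,J \right)} = J - - 3 j J = J - - 3 J j = J + 3 J j$)
$49 \left(-4 + 11\right)^{2} + f{\left(-18,-14 \right)} = 49 \left(-4 + 11\right)^{2} - 14 \left(1 + 3 \left(-18\right)\right) = 49 \cdot 7^{2} - 14 \left(1 - 54\right) = 49 \cdot 49 - -742 = 2401 + 742 = 3143$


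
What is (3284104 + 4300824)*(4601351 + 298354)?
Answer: 37163909646240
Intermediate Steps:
(3284104 + 4300824)*(4601351 + 298354) = 7584928*4899705 = 37163909646240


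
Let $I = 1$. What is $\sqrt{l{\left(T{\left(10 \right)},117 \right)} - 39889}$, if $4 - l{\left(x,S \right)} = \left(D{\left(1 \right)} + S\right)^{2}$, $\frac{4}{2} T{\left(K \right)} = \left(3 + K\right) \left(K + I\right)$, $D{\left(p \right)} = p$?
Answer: $i \sqrt{53809} \approx 231.97 i$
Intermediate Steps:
$T{\left(K \right)} = \frac{\left(1 + K\right) \left(3 + K\right)}{2}$ ($T{\left(K \right)} = \frac{\left(3 + K\right) \left(K + 1\right)}{2} = \frac{\left(3 + K\right) \left(1 + K\right)}{2} = \frac{\left(1 + K\right) \left(3 + K\right)}{2}$)
$l{\left(x,S \right)} = 4 - \left(1 + S\right)^{2}$
$\sqrt{l{\left(T{\left(10 \right)},117 \right)} - 39889} = \sqrt{\left(4 - \left(1 + 117\right)^{2}\right) - 39889} = \sqrt{\left(4 - 118^{2}\right) - 39889} = \sqrt{\left(4 - 13924\right) - 39889} = \sqrt{-13920 - 39889} = \sqrt{-53809} = i \sqrt{53809}$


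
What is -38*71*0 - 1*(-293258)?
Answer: 293258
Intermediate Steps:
-38*71*0 - 1*(-293258) = -2698*0 + 293258 = 0 + 293258 = 293258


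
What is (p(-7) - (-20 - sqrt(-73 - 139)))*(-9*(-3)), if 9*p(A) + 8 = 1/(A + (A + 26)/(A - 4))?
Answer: 16501/32 + 54*I*sqrt(53) ≈ 515.66 + 393.13*I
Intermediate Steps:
p(A) = -8/9 + 1/(9*(A + (26 + A)/(-4 + A))) (p(A) = -8/9 + 1/(9*(A + (A + 26)/(A - 4))) = -8/9 + 1/(9*(A + (26 + A)/(-4 + A))))
(p(-7) - (-20 - sqrt(-73 - 139)))*(-9*(-3)) = ((-212 - 8*(-7)**2 + 25*(-7))/(9*(26 + (-7)**2 - 3*(-7))) - (-20 - sqrt(-73 - 139)))*(-9*(-3)) = ((-212 - 8*49 - 175)/(9*(26 + 49 + 21)) - (-20 - sqrt(-212)))*27 = ((1/9)*(-212 - 392 - 175)/96 - (-20 - 2*I*sqrt(53)))*27 = ((1/9)*(1/96)*(-779) - (-20 - 2*I*sqrt(53)))*27 = (-779/864 + (20 + 2*I*sqrt(53)))*27 = (16501/864 + 2*I*sqrt(53))*27 = 16501/32 + 54*I*sqrt(53)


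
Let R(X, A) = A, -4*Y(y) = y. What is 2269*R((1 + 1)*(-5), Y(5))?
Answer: -11345/4 ≈ -2836.3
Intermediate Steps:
Y(y) = -y/4
2269*R((1 + 1)*(-5), Y(5)) = 2269*(-¼*5) = 2269*(-5/4) = -11345/4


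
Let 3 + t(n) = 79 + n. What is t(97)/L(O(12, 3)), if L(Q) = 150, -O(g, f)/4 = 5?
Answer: 173/150 ≈ 1.1533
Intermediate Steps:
O(g, f) = -20 (O(g, f) = -4*5 = -20)
t(n) = 76 + n (t(n) = -3 + (79 + n) = 76 + n)
t(97)/L(O(12, 3)) = (76 + 97)/150 = 173*(1/150) = 173/150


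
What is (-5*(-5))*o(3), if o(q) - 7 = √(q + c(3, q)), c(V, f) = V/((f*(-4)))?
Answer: 175 + 25*√11/2 ≈ 216.46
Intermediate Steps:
c(V, f) = -V/(4*f) (c(V, f) = V/((-4*f)) = V*(-1/(4*f)) = -V/(4*f))
o(q) = 7 + √(q - 3/(4*q)) (o(q) = 7 + √(q - ¼*3/q) = 7 + √(q - 3/(4*q)))
(-5*(-5))*o(3) = (-5*(-5))*(7 + √(-3/3 + 4*3)/2) = 25*(7 + √(-3*⅓ + 12)/2) = 25*(7 + √(-1 + 12)/2) = 25*(7 + √11/2) = 175 + 25*√11/2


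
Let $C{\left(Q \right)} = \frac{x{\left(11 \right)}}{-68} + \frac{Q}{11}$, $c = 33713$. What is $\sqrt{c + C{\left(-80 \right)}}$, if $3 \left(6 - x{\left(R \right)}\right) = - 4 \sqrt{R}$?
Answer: $\frac{\sqrt{42431489694 - 24684 \sqrt{11}}}{1122} \approx 183.59$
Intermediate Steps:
$x{\left(R \right)} = 6 + \frac{4 \sqrt{R}}{3}$ ($x{\left(R \right)} = 6 - \frac{\left(-4\right) \sqrt{R}}{3} = 6 + \frac{4 \sqrt{R}}{3}$)
$C{\left(Q \right)} = - \frac{3}{34} - \frac{\sqrt{11}}{51} + \frac{Q}{11}$ ($C{\left(Q \right)} = \frac{6 + \frac{4 \sqrt{11}}{3}}{-68} + \frac{Q}{11} = \left(6 + \frac{4 \sqrt{11}}{3}\right) \left(- \frac{1}{68}\right) + Q \frac{1}{11} = \left(- \frac{3}{34} - \frac{\sqrt{11}}{51}\right) + \frac{Q}{11} = - \frac{3}{34} - \frac{\sqrt{11}}{51} + \frac{Q}{11}$)
$\sqrt{c + C{\left(-80 \right)}} = \sqrt{33713 - \left(\frac{2753}{374} + \frac{\sqrt{11}}{51}\right)} = \sqrt{\frac{12605909}{374} - \frac{\sqrt{11}}{51}}$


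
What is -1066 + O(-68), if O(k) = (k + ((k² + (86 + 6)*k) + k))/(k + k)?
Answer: -1053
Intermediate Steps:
O(k) = (k² + 94*k)/(2*k) (O(k) = (k + ((k² + 92*k) + k))/((2*k)) = (k + (k² + 93*k))*(1/(2*k)) = (k² + 94*k)*(1/(2*k)) = (k² + 94*k)/(2*k))
-1066 + O(-68) = -1066 + (47 + (½)*(-68)) = -1066 + (47 - 34) = -1066 + 13 = -1053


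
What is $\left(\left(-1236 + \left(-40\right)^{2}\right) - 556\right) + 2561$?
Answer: $2369$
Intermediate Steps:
$\left(\left(-1236 + \left(-40\right)^{2}\right) - 556\right) + 2561 = \left(\left(-1236 + 1600\right) - 556\right) + 2561 = \left(364 - 556\right) + 2561 = -192 + 2561 = 2369$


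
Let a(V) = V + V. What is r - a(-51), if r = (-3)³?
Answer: 75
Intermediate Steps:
a(V) = 2*V
r = -27
r - a(-51) = -27 - 2*(-51) = -27 - 1*(-102) = -27 + 102 = 75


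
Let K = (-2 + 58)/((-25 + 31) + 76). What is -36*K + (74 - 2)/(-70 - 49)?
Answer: -122904/4879 ≈ -25.190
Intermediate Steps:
K = 28/41 (K = 56/(6 + 76) = 56/82 = 56*(1/82) = 28/41 ≈ 0.68293)
-36*K + (74 - 2)/(-70 - 49) = -36*28/41 + (74 - 2)/(-70 - 49) = -1008/41 + 72/(-119) = -1008/41 + 72*(-1/119) = -1008/41 - 72/119 = -122904/4879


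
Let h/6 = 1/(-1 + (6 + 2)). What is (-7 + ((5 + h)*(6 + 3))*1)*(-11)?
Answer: -3520/7 ≈ -502.86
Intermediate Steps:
h = 6/7 (h = 6/(-1 + (6 + 2)) = 6/(-1 + 8) = 6/7 ≈ 0.85714)
(-7 + ((5 + h)*(6 + 3))*1)*(-11) = (-7 + ((5 + 6/7)*(6 + 3))*1)*(-11) = (-7 + ((41/7)*9)*1)*(-11) = (-7 + (369/7)*1)*(-11) = (-7 + 369/7)*(-11) = (320/7)*(-11) = -3520/7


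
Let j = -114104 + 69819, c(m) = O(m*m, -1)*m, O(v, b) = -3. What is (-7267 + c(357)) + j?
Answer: -52623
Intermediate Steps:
c(m) = -3*m
j = -44285
(-7267 + c(357)) + j = (-7267 - 3*357) - 44285 = (-7267 - 1071) - 44285 = -8338 - 44285 = -52623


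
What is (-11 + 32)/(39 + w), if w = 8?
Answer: 21/47 ≈ 0.44681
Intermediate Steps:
(-11 + 32)/(39 + w) = (-11 + 32)/(39 + 8) = 21/47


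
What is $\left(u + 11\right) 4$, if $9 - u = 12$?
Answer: $32$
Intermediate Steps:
$u = -3$ ($u = 9 - 12 = -3$)
$\left(u + 11\right) 4 = \left(-3 + 11\right) 4 = 8 \cdot 4 = 32$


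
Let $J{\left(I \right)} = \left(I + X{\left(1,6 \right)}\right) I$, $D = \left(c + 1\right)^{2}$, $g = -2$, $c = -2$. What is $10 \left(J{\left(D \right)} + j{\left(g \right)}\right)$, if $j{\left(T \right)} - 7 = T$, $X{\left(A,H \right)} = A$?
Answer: $70$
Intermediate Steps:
$D = 1$ ($D = \left(-2 + 1\right)^{2} = \left(-1\right)^{2} = 1$)
$j{\left(T \right)} = 7 + T$
$J{\left(I \right)} = I \left(1 + I\right)$ ($J{\left(I \right)} = \left(I + 1\right) I = \left(1 + I\right) I = I \left(1 + I\right)$)
$10 \left(J{\left(D \right)} + j{\left(g \right)}\right) = 10 \left(1 \left(1 + 1\right) + \left(7 - 2\right)\right) = 10 \left(1 \cdot 2 + 5\right) = 10 \left(2 + 5\right) = 10 \cdot 7 = 70$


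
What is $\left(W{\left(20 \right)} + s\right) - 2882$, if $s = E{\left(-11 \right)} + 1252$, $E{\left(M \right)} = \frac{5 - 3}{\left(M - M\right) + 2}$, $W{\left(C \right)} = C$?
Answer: $-1609$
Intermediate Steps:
$E{\left(M \right)} = 1$ ($E{\left(M \right)} = \frac{2}{0 + 2} = \frac{2}{2} = 2 \cdot \frac{1}{2} = 1$)
$s = 1253$ ($s = 1 + 1252 = 1253$)
$\left(W{\left(20 \right)} + s\right) - 2882 = \left(20 + 1253\right) - 2882 = 1273 - 2882 = -1609$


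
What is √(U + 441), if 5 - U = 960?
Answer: I*√514 ≈ 22.672*I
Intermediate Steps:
U = -955 (U = 5 - 1*960 = 5 - 960 = -955)
√(U + 441) = √(-955 + 441) = √(-514) = I*√514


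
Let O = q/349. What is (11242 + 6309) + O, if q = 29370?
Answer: 6154669/349 ≈ 17635.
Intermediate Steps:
O = 29370/349 ≈ 84.155
(11242 + 6309) + O = (11242 + 6309) + 29370/349 = 17551 + 29370/349 = 6154669/349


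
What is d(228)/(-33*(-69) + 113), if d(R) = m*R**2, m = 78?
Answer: 2027376/1195 ≈ 1696.5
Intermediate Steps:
d(R) = 78*R**2
d(228)/(-33*(-69) + 113) = (78*228**2)/(-33*(-69) + 113) = (78*51984)/(2277 + 113) = 4054752/2390 = 4054752*(1/2390) = 2027376/1195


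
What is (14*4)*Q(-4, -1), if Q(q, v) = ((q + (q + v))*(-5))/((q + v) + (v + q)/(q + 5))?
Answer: -252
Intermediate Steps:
Q(q, v) = (-10*q - 5*v)/(q + v + (q + v)/(5 + q)) (Q(q, v) = ((v + 2*q)*(-5))/((q + v) + (q + v)/(5 + q)) = (-10*q - 5*v)/((q + v) + (q + v)/(5 + q)) = (-10*q - 5*v)/(q + v + (q + v)/(5 + q)))
(14*4)*Q(-4, -1) = (14*4)*(5*(-10*(-4) - 5*(-1) - 2*(-4)² - 1*(-4)*(-1))/((-4)² + 6*(-4) + 6*(-1) - 4*(-1))) = 56*(5*(40 + 5 - 2*16 - 4)/(16 - 24 - 6 + 4)) = 56*(5*(40 + 5 - 32 - 4)/(-10)) = 56*(5*(-⅒)*9) = 56*(-9/2) = -252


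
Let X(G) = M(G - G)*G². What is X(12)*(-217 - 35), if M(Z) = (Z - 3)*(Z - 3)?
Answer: -326592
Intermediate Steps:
M(Z) = (-3 + Z)² (M(Z) = (-3 + Z)*(-3 + Z) = (-3 + Z)²)
X(G) = 9*G² (X(G) = (-3 + (G - G))²*G² = (-3 + 0)²*G² = (-3)²*G² = 9*G²)
X(12)*(-217 - 35) = (9*12²)*(-217 - 35) = (9*144)*(-252) = 1296*(-252) = -326592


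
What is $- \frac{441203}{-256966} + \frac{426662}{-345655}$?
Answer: $\frac{42866395473}{88821582730} \approx 0.48261$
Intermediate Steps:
$- \frac{441203}{-256966} + \frac{426662}{-345655} = \left(-441203\right) \left(- \frac{1}{256966}\right) + 426662 \left(- \frac{1}{345655}\right) = \frac{441203}{256966} - \frac{426662}{345655} = \frac{42866395473}{88821582730}$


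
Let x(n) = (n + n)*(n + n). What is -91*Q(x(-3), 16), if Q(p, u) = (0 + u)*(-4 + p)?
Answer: -46592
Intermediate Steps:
x(n) = 4*n² (x(n) = (2*n)*(2*n) = 4*n²)
Q(p, u) = u*(-4 + p)
-91*Q(x(-3), 16) = -1456*(-4 + 4*(-3)²) = -1456*(-4 + 4*9) = -1456*(-4 + 36) = -1456*32 = -91*512 = -46592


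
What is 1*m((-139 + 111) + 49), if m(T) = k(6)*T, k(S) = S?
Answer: 126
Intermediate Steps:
m(T) = 6*T
1*m((-139 + 111) + 49) = 1*(6*((-139 + 111) + 49)) = 1*(6*(-28 + 49)) = 1*(6*21) = 1*126 = 126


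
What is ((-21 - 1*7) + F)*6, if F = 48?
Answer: 120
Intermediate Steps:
((-21 - 1*7) + F)*6 = ((-21 - 1*7) + 48)*6 = ((-21 - 7) + 48)*6 = (-28 + 48)*6 = 20*6 = 120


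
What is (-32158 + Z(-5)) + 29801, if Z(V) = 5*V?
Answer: -2382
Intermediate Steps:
(-32158 + Z(-5)) + 29801 = (-32158 + 5*(-5)) + 29801 = (-32158 - 25) + 29801 = -32183 + 29801 = -2382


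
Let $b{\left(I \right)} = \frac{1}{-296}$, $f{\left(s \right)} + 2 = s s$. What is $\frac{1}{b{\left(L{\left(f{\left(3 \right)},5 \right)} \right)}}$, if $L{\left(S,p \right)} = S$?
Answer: $-296$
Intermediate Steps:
$f{\left(s \right)} = -2 + s^{2}$ ($f{\left(s \right)} = -2 + s s = -2 + s^{2}$)
$b{\left(I \right)} = - \frac{1}{296}$
$\frac{1}{b{\left(L{\left(f{\left(3 \right)},5 \right)} \right)}} = \frac{1}{- \frac{1}{296}} = -296$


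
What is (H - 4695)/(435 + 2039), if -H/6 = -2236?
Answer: 8721/2474 ≈ 3.5251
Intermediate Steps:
H = 13416 (H = -6*(-2236) = 13416)
(H - 4695)/(435 + 2039) = (13416 - 4695)/(435 + 2039) = 8721/2474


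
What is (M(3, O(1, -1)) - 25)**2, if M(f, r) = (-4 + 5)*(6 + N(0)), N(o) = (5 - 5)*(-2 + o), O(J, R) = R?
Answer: 361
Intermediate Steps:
N(o) = 0 (N(o) = 0*(-2 + o) = 0)
M(f, r) = 6 (M(f, r) = (-4 + 5)*(6 + 0) = 1*6 = 6)
(M(3, O(1, -1)) - 25)**2 = (6 - 25)**2 = (-19)**2 = 361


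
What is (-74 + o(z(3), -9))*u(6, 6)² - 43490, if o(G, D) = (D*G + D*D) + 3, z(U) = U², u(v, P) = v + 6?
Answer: -53714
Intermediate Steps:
u(v, P) = 6 + v
o(G, D) = 3 + D² + D*G (o(G, D) = (D*G + D²) + 3 = (D² + D*G) + 3 = 3 + D² + D*G)
(-74 + o(z(3), -9))*u(6, 6)² - 43490 = (-74 + (3 + (-9)² - 9*3²))*(6 + 6)² - 43490 = (-74 + (3 + 81 - 9*9))*12² - 43490 = (-74 + (3 + 81 - 81))*144 - 43490 = (-74 + 3)*144 - 43490 = -71*144 - 43490 = -10224 - 43490 = -53714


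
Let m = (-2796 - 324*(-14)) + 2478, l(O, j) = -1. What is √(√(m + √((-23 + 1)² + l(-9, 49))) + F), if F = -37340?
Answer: √(-37340 + √(4218 + √483)) ≈ 193.07*I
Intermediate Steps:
m = 4218 (m = (-2796 + 4536) + 2478 = 1740 + 2478 = 4218)
√(√(m + √((-23 + 1)² + l(-9, 49))) + F) = √(√(4218 + √((-23 + 1)² - 1)) - 37340) = √(√(4218 + √((-22)² - 1)) - 37340) = √(√(4218 + √(484 - 1)) - 37340) = √(√(4218 + √483) - 37340) = √(-37340 + √(4218 + √483))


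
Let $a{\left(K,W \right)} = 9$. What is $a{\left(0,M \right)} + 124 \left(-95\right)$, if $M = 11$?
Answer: $-11771$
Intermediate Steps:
$a{\left(0,M \right)} + 124 \left(-95\right) = 9 + 124 \left(-95\right) = 9 - 11780 = -11771$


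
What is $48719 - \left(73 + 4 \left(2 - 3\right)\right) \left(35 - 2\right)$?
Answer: $46442$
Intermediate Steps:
$48719 - \left(73 + 4 \left(2 - 3\right)\right) \left(35 - 2\right) = 48719 - \left(73 + 4 \left(-1\right)\right) \left(35 - 2\right) = 48719 - \left(73 - 4\right) 33 = 48719 - 69 \cdot 33 = 48719 - 2277 = 46442$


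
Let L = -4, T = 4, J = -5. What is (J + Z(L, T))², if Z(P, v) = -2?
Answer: 49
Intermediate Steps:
(J + Z(L, T))² = (-5 - 2)² = (-7)² = 49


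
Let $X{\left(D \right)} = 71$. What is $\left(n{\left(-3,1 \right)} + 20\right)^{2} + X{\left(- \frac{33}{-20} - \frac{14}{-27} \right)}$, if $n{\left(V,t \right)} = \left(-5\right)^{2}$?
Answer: $2096$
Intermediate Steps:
$n{\left(V,t \right)} = 25$
$\left(n{\left(-3,1 \right)} + 20\right)^{2} + X{\left(- \frac{33}{-20} - \frac{14}{-27} \right)} = \left(25 + 20\right)^{2} + 71 = 45^{2} + 71 = 2025 + 71 = 2096$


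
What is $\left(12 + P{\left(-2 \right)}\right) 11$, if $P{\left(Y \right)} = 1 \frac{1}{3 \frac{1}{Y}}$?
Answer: $\frac{374}{3} \approx 124.67$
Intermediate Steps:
$P{\left(Y \right)} = \frac{Y}{3}$ ($P{\left(Y \right)} = 1 \frac{Y}{3} = \frac{Y}{3}$)
$\left(12 + P{\left(-2 \right)}\right) 11 = \left(12 + \frac{1}{3} \left(-2\right)\right) 11 = \left(12 - \frac{2}{3}\right) 11 = \frac{34}{3} \cdot 11 = \frac{374}{3}$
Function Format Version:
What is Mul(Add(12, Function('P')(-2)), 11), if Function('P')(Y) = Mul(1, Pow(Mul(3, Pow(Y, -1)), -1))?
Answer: Rational(374, 3) ≈ 124.67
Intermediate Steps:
Function('P')(Y) = Mul(Rational(1, 3), Y) (Function('P')(Y) = Mul(1, Mul(Rational(1, 3), Y)) = Mul(Rational(1, 3), Y))
Mul(Add(12, Function('P')(-2)), 11) = Mul(Add(12, Mul(Rational(1, 3), -2)), 11) = Mul(Add(12, Rational(-2, 3)), 11) = Mul(Rational(34, 3), 11) = Rational(374, 3)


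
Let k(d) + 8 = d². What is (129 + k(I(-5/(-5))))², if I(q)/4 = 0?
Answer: 14641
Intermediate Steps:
I(q) = 0 (I(q) = 4*0 = 0)
k(d) = -8 + d²
(129 + k(I(-5/(-5))))² = (129 + (-8 + 0²))² = (129 + (-8 + 0))² = (129 - 8)² = 121² = 14641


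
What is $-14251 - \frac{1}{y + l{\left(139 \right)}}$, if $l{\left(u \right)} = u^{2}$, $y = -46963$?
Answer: $- \frac{393926141}{27642} \approx -14251.0$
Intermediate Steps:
$-14251 - \frac{1}{y + l{\left(139 \right)}} = -14251 - \frac{1}{-46963 + 139^{2}} = -14251 - \frac{1}{-46963 + 19321} = -14251 - \frac{1}{-27642} = -14251 - - \frac{1}{27642} = -14251 + \frac{1}{27642} = - \frac{393926141}{27642}$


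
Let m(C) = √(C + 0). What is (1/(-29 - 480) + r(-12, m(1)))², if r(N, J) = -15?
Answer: 58308496/259081 ≈ 225.06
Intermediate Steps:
m(C) = √C
(1/(-29 - 480) + r(-12, m(1)))² = (1/(-29 - 480) - 15)² = (1/(-509) - 15)² = (-1/509 - 15)² = (-7636/509)² = 58308496/259081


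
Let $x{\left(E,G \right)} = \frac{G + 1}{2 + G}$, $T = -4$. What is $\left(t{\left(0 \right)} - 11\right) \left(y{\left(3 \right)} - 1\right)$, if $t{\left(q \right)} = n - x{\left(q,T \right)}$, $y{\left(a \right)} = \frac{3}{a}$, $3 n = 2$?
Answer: $0$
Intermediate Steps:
$n = \frac{2}{3}$ ($n = \frac{1}{3} \cdot 2 = \frac{2}{3} \approx 0.66667$)
$x{\left(E,G \right)} = \frac{1 + G}{2 + G}$
$t{\left(q \right)} = - \frac{5}{6}$ ($t{\left(q \right)} = \frac{2}{3} - \frac{1 - 4}{2 - 4} = \frac{2}{3} - \frac{1}{-2} \left(-3\right) = \frac{2}{3} - \left(- \frac{1}{2}\right) \left(-3\right) = \frac{2}{3} - \frac{3}{2} = - \frac{5}{6}$)
$\left(t{\left(0 \right)} - 11\right) \left(y{\left(3 \right)} - 1\right) = \left(- \frac{5}{6} - 11\right) \left(\frac{3}{3} - 1\right) = - \frac{71 \left(3 \cdot \frac{1}{3} - 1\right)}{6} = - \frac{71 \left(1 - 1\right)}{6} = \left(- \frac{71}{6}\right) 0 = 0$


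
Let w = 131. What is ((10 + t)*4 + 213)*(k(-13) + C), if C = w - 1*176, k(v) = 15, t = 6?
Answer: -8310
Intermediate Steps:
C = -45 (C = 131 - 1*176 = 131 - 176 = -45)
((10 + t)*4 + 213)*(k(-13) + C) = ((10 + 6)*4 + 213)*(15 - 45) = (16*4 + 213)*(-30) = (64 + 213)*(-30) = 277*(-30) = -8310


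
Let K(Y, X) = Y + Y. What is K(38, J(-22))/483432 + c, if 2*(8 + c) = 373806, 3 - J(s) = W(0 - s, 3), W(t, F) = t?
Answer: 22587755929/120858 ≈ 1.8690e+5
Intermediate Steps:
J(s) = 3 + s (J(s) = 3 - (0 - s) = 3 - (-1)*s = 3 + s)
c = 186895 (c = -8 + (½)*373806 = -8 + 186903 = 186895)
K(Y, X) = 2*Y
K(38, J(-22))/483432 + c = (2*38)/483432 + 186895 = 76*(1/483432) + 186895 = 19/120858 + 186895 = 22587755929/120858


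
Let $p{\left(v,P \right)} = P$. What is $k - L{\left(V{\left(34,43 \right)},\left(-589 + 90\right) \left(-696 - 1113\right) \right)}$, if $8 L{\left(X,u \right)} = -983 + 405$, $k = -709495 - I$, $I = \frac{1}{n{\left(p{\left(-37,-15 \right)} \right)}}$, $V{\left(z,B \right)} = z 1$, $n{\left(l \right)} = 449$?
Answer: $- \frac{1274123263}{1796} \approx -7.0942 \cdot 10^{5}$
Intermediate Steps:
$V{\left(z,B \right)} = z$
$I = \frac{1}{449} \approx 0.0022272$
$k = - \frac{318563256}{449}$ ($k = -709495 - \frac{1}{449} = - \frac{318563256}{449} \approx -7.095 \cdot 10^{5}$)
$L{\left(X,u \right)} = - \frac{289}{4}$ ($L{\left(X,u \right)} = \frac{-983 + 405}{8} = \frac{1}{8} \left(-578\right) = - \frac{289}{4}$)
$k - L{\left(V{\left(34,43 \right)},\left(-589 + 90\right) \left(-696 - 1113\right) \right)} = - \frac{318563256}{449} - - \frac{289}{4} = - \frac{318563256}{449} + \frac{289}{4} = - \frac{1274123263}{1796}$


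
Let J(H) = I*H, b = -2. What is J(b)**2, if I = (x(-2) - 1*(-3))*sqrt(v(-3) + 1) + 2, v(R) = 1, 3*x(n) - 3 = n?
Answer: 944/9 + 160*sqrt(2)/3 ≈ 180.31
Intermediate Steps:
x(n) = 1 + n/3
I = 2 + 10*sqrt(2)/3 (I = ((1 + (1/3)*(-2)) - 1*(-3))*sqrt(1 + 1) + 2 = ((1 - 2/3) + 3)*sqrt(2) + 2 = (1/3 + 3)*sqrt(2) + 2 = 10*sqrt(2)/3 + 2 = 2 + 10*sqrt(2)/3 ≈ 6.7140)
J(H) = H*(2 + 10*sqrt(2)/3) (J(H) = (2 + 10*sqrt(2)/3)*H = H*(2 + 10*sqrt(2)/3))
J(b)**2 = ((2/3)*(-2)*(3 + 5*sqrt(2)))**2 = (-4 - 20*sqrt(2)/3)**2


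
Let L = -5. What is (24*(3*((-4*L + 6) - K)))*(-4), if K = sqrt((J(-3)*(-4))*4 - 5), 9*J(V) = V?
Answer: -7488 + 96*sqrt(3) ≈ -7321.7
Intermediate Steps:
J(V) = V/9
K = sqrt(3)/3 (K = sqrt((((1/9)*(-3))*(-4))*4 - 5) = sqrt(-1/3*(-4)*4 - 5) = sqrt((4/3)*4 - 5) = sqrt(16/3 - 5) = sqrt(1/3) = sqrt(3)/3 ≈ 0.57735)
(24*(3*((-4*L + 6) - K)))*(-4) = (24*(3*((-4*(-5) + 6) - sqrt(3)/3)))*(-4) = (24*(3*((20 + 6) - sqrt(3)/3)))*(-4) = (24*(3*(26 - sqrt(3)/3)))*(-4) = (24*(78 - sqrt(3)))*(-4) = (1872 - 24*sqrt(3))*(-4) = -7488 + 96*sqrt(3)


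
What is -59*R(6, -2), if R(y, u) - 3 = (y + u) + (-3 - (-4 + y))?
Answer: -118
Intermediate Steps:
R(y, u) = 4 + u (R(y, u) = 3 + ((y + u) + (-3 - (-4 + y))) = 3 + ((u + y) + (-3 + (4 - y))) = 3 + ((u + y) + (1 - y)) = 3 + (1 + u) = 4 + u)
-59*R(6, -2) = -59*(4 - 2) = -59*2 = -118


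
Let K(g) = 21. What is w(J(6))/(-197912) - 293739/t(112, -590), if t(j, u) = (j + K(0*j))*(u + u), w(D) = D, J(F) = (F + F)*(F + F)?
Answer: 7263984201/3882538660 ≈ 1.8709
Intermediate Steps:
J(F) = 4*F² (J(F) = (2*F)*(2*F) = 4*F²)
t(j, u) = 2*u*(21 + j) (t(j, u) = (j + 21)*(u + u) = (21 + j)*(2*u) = 2*u*(21 + j))
w(J(6))/(-197912) - 293739/t(112, -590) = (4*6²)/(-197912) - 293739*(-1/(1180*(21 + 112))) = (4*36)*(-1/197912) - 293739/(2*(-590)*133) = 144*(-1/197912) - 293739/(-156940) = -18/24739 - 293739*(-1/156940) = -18/24739 + 293739/156940 = 7263984201/3882538660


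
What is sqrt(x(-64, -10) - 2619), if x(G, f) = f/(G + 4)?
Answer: I*sqrt(94278)/6 ≈ 51.175*I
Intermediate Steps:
x(G, f) = f/(4 + G)
sqrt(x(-64, -10) - 2619) = sqrt(-10/(4 - 64) - 2619) = sqrt(-10/(-60) - 2619) = sqrt(-10*(-1/60) - 2619) = sqrt(1/6 - 2619) = sqrt(-15713/6) = I*sqrt(94278)/6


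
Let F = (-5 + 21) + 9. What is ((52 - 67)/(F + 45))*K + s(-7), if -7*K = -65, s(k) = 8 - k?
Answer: 1275/98 ≈ 13.010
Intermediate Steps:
F = 25 (F = 16 + 9 = 25)
K = 65/7 (K = -⅐*(-65) = 65/7 ≈ 9.2857)
((52 - 67)/(F + 45))*K + s(-7) = ((52 - 67)/(25 + 45))*(65/7) + (8 - 1*(-7)) = -15/70*(65/7) + (8 + 7) = -15*1/70*(65/7) + 15 = -3/14*65/7 + 15 = -195/98 + 15 = 1275/98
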